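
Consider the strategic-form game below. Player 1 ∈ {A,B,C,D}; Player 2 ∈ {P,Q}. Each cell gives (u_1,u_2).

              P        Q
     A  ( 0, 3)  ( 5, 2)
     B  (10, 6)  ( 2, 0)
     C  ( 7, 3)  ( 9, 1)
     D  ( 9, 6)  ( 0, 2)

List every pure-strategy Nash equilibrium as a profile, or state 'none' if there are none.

PSNE = {(B,P)}

(A,P): not NE [P1→B gives 10>0]
(A,Q): not NE [P1→C gives 9>5; P2→P gives 3>2]
(B,P): NE
(B,Q): not NE [P1→C gives 9>2; P2→P gives 6>0]
(C,P): not NE [P1→B gives 10>7]
(C,Q): not NE [P2→P gives 3>1]
(D,P): not NE [P1→B gives 10>9]
(D,Q): not NE [P1→C gives 9>0; P2→P gives 6>2]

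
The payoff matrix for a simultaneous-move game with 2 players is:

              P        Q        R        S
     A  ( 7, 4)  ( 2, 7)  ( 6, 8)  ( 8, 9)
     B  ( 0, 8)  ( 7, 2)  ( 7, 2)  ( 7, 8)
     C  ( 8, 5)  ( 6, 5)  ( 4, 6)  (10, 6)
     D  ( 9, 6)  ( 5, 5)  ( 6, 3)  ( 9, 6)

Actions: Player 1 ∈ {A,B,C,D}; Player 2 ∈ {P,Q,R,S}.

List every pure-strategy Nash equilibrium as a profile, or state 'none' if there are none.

PSNE = {(C,S), (D,P)}

(A,P): not NE [P1→D gives 9>7; P2→S gives 9>4]
(A,Q): not NE [P1→B gives 7>2; P2→S gives 9>7]
(A,R): not NE [P1→B gives 7>6; P2→S gives 9>8]
(A,S): not NE [P1→C gives 10>8]
(B,P): not NE [P1→D gives 9>0]
(B,Q): not NE [P2→S gives 8>2]
(B,R): not NE [P2→S gives 8>2]
(B,S): not NE [P1→C gives 10>7]
(C,P): not NE [P1→D gives 9>8; P2→S gives 6>5]
(C,Q): not NE [P1→B gives 7>6; P2→S gives 6>5]
(C,R): not NE [P1→B gives 7>4]
(C,S): NE
(D,P): NE
(D,Q): not NE [P1→B gives 7>5; P2→S gives 6>5]
(D,R): not NE [P1→B gives 7>6; P2→S gives 6>3]
(D,S): not NE [P1→C gives 10>9]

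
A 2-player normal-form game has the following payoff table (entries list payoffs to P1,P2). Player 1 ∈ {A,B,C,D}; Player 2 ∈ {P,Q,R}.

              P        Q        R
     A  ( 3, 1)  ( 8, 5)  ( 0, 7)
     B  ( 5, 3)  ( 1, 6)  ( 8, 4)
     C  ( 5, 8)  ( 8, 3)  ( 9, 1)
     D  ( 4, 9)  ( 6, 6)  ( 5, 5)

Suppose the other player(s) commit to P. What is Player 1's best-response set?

u_1(A vs P) = 3
u_1(B vs P) = 5
u_1(C vs P) = 5
u_1(D vs P) = 4
max payoff 5 at {B,C}

argmax u_1 = {B,C}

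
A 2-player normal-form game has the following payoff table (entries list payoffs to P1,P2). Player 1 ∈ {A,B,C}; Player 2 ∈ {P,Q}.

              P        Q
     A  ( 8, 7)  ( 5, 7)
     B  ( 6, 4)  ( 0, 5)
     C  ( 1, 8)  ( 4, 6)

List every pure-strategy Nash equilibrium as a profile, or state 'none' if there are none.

(A,P): NE
(A,Q): NE
(B,P): not NE [P1→A gives 8>6; P2→Q gives 5>4]
(B,Q): not NE [P1→A gives 5>0]
(C,P): not NE [P1→A gives 8>1]
(C,Q): not NE [P1→A gives 5>4; P2→P gives 8>6]

NE set: (A,P), (A,Q)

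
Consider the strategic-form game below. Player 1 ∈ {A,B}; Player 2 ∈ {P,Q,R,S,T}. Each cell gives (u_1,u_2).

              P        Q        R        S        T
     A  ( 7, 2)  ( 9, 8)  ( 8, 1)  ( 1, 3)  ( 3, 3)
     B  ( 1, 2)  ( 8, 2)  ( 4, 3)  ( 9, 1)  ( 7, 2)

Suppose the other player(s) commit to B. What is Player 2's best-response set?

P2 best: {R}

u_2(P vs B) = 2
u_2(Q vs B) = 2
u_2(R vs B) = 3
u_2(S vs B) = 1
u_2(T vs B) = 2
max payoff 3 at {R}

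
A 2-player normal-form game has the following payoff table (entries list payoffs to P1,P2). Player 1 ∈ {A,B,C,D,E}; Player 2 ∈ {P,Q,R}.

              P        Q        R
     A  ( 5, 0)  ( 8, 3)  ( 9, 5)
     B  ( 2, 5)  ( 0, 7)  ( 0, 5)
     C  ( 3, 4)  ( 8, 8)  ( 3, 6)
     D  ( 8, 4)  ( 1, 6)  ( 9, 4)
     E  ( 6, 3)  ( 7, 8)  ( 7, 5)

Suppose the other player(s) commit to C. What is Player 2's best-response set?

u_2(P vs C) = 4
u_2(Q vs C) = 8
u_2(R vs C) = 6
max payoff 8 at {Q}

BR_2 = {Q}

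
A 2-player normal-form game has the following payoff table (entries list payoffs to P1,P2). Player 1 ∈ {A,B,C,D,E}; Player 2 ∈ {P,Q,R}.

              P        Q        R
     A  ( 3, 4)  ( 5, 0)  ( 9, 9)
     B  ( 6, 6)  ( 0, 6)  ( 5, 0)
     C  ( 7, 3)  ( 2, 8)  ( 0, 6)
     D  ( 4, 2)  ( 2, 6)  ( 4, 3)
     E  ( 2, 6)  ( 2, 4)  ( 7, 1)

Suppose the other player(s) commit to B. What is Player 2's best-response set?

u_2(P vs B) = 6
u_2(Q vs B) = 6
u_2(R vs B) = 0
max payoff 6 at {P,Q}

P2 best: {P,Q}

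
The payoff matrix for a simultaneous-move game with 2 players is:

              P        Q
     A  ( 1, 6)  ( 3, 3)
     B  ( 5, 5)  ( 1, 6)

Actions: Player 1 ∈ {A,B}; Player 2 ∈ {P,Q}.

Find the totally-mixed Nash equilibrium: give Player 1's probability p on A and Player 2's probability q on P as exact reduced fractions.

p=1/4, q=1/3

P1 indiff ⇒ q·1+(1-q)·3 = q·5+(1-q)·1 ⇒ q(-4) = (1-q)(-2) ⇒ q = 1/3
P2 indiff ⇒ p·6+(1-p)·5 = p·3+(1-p)·6 ⇒ p(3) = (1-p)(1) ⇒ p = 1/4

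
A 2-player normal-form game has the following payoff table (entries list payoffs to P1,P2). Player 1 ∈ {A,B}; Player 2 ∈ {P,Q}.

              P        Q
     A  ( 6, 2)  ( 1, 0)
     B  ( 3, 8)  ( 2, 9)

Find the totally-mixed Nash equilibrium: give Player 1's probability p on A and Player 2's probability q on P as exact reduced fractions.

(p,q) = (1/3, 1/4)

P1 indiff ⇒ q·6+(1-q)·1 = q·3+(1-q)·2 ⇒ q(3) = (1-q)(1) ⇒ q = 1/4
P2 indiff ⇒ p·2+(1-p)·8 = p·0+(1-p)·9 ⇒ p(2) = (1-p)(1) ⇒ p = 1/3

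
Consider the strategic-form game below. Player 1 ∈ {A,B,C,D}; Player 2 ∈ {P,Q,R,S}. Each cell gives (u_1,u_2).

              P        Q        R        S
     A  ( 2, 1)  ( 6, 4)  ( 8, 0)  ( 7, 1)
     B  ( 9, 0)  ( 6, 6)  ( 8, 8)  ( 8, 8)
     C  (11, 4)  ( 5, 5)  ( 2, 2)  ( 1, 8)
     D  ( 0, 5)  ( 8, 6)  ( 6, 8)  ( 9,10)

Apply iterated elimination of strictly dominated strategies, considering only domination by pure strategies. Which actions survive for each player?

Remaining: P1:{A,B,D} P2:{Q,R,S}

P2 drop P (Q beats it: A:4>1 B:6>0 C:5>4 D:6>5)
P1 drop C (A beats it: Q:6>5 R:8>2 S:7>1)
P1→{A,B,D} P2→{Q,R,S}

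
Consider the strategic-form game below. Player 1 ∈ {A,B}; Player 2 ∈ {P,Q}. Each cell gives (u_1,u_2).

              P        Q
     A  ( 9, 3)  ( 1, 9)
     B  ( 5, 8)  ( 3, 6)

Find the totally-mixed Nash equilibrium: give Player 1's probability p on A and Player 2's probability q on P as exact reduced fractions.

(p,q) = (1/4, 1/3)

P1 indiff ⇒ q·9+(1-q)·1 = q·5+(1-q)·3 ⇒ q(4) = (1-q)(2) ⇒ q = 1/3
P2 indiff ⇒ p·3+(1-p)·8 = p·9+(1-p)·6 ⇒ p(-6) = (1-p)(-2) ⇒ p = 1/4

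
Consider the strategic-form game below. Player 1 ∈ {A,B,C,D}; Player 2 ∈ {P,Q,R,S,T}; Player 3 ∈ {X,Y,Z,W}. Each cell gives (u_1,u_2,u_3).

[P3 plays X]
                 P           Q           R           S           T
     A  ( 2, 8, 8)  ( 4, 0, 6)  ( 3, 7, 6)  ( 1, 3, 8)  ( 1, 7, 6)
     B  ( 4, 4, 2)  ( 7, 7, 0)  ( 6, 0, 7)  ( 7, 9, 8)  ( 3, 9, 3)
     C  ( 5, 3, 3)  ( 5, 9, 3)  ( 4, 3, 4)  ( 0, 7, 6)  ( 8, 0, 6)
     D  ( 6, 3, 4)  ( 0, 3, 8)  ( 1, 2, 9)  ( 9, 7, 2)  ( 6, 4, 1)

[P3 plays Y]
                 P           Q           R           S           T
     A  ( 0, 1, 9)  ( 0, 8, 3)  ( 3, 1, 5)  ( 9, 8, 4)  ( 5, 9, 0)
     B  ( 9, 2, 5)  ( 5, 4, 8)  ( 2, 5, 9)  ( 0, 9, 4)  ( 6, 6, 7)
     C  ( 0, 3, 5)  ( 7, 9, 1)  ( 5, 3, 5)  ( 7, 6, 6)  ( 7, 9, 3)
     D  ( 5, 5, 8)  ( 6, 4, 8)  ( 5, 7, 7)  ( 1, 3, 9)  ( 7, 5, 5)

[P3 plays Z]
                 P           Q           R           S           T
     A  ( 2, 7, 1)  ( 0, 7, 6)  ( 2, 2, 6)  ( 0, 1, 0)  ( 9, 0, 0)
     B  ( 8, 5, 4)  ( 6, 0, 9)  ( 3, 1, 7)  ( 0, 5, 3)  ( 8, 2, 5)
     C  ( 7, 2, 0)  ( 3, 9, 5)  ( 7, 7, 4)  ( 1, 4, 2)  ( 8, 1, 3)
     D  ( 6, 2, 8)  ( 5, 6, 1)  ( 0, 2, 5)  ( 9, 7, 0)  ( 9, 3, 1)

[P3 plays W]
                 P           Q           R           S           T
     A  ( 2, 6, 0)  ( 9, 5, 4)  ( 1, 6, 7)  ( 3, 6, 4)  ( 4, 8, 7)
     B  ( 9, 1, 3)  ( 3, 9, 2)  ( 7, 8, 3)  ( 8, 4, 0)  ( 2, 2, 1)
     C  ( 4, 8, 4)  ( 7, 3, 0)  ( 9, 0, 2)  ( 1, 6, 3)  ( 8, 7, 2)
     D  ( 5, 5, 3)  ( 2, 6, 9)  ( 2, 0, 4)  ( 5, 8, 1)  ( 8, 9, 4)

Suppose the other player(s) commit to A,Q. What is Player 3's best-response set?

u_3(X vs A,Q) = 6
u_3(Y vs A,Q) = 3
u_3(Z vs A,Q) = 6
u_3(W vs A,Q) = 4
max payoff 6 at {X,Z}

BR_3 = {X,Z}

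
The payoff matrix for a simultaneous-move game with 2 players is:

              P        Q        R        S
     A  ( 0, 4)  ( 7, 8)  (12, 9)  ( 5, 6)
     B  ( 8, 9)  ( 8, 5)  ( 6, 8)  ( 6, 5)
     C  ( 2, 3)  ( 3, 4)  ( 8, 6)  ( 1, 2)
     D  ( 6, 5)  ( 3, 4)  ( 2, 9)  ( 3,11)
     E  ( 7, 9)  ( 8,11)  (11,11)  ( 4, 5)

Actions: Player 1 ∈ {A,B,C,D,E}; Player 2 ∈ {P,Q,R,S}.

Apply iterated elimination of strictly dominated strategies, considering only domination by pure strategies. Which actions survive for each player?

P1 drop C (E beats it: P:7>2 Q:8>3 R:11>8 S:4>1)
P1 drop D (B beats it: P:8>6 Q:8>3 R:6>2 S:6>3)
P2 drop S (R beats it: A:9>6 B:8>5 E:11>5)
P1→{A,B,E} P2→{P,Q,R}

IESDS → P1:{A,B,E} P2:{P,Q,R}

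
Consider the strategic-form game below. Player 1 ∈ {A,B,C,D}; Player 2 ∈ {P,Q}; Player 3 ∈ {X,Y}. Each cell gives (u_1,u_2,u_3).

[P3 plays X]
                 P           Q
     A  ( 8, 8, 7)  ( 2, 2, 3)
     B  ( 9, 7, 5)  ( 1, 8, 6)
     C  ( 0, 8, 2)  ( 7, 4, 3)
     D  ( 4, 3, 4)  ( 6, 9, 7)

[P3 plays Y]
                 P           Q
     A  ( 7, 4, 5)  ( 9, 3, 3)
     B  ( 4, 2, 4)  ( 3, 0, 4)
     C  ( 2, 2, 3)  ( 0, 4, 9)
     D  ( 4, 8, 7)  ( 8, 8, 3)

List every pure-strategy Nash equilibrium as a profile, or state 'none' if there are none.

(A,P,X): not NE [P1→B gives 9>8]
(A,P,Y): not NE [P3→X gives 7>5]
(A,Q,X): not NE [P1→C gives 7>2; P2→P gives 8>2]
(A,Q,Y): not NE [P2→P gives 4>3]
(B,P,X): not NE [P2→Q gives 8>7]
(B,P,Y): not NE [P1→A gives 7>4; P3→X gives 5>4]
(B,Q,X): not NE [P1→C gives 7>1]
(B,Q,Y): not NE [P1→A gives 9>3; P2→P gives 2>0; P3→X gives 6>4]
(C,P,X): not NE [P1→B gives 9>0; P3→Y gives 3>2]
(C,P,Y): not NE [P1→A gives 7>2; P2→Q gives 4>2]
(C,Q,X): not NE [P2→P gives 8>4; P3→Y gives 9>3]
(C,Q,Y): not NE [P1→A gives 9>0]
(D,P,X): not NE [P1→B gives 9>4; P2→Q gives 9>3; P3→Y gives 7>4]
(D,P,Y): not NE [P1→A gives 7>4]
(D,Q,X): not NE [P1→C gives 7>6]
(D,Q,Y): not NE [P1→A gives 9>8; P3→X gives 7>3]

PSNE: ∅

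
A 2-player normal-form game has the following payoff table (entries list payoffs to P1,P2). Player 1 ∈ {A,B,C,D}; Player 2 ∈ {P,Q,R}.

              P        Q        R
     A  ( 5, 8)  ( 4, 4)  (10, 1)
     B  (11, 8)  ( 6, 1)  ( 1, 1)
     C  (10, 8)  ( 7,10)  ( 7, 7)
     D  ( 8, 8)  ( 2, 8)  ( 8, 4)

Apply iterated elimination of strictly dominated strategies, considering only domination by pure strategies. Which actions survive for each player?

P2 drop R (P beats it: A:8>1 B:8>1 C:8>7 D:8>4)
P1 drop A (B beats it: P:11>5 Q:6>4)
P1 drop D (B beats it: P:11>8 Q:6>2)
P1→{B,C} P2→{P,Q}

Survivors P1:{B,C} P2:{P,Q}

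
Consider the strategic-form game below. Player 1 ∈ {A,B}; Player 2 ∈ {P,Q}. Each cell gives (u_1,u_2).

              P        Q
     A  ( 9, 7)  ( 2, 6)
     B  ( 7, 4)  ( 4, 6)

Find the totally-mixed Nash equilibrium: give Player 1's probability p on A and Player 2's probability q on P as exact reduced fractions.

p=2/3, q=1/2

P1 indiff ⇒ q·9+(1-q)·2 = q·7+(1-q)·4 ⇒ q(2) = (1-q)(2) ⇒ q = 1/2
P2 indiff ⇒ p·7+(1-p)·4 = p·6+(1-p)·6 ⇒ p(1) = (1-p)(2) ⇒ p = 2/3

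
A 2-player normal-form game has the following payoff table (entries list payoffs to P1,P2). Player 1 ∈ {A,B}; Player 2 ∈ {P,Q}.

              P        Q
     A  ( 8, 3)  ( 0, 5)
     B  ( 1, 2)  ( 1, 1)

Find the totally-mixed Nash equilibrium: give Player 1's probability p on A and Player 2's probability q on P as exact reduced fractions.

P1 indiff ⇒ q·8+(1-q)·0 = q·1+(1-q)·1 ⇒ q(7) = (1-q)(1) ⇒ q = 1/8
P2 indiff ⇒ p·3+(1-p)·2 = p·5+(1-p)·1 ⇒ p(-2) = (1-p)(-1) ⇒ p = 1/3

(p,q) = (1/3, 1/8)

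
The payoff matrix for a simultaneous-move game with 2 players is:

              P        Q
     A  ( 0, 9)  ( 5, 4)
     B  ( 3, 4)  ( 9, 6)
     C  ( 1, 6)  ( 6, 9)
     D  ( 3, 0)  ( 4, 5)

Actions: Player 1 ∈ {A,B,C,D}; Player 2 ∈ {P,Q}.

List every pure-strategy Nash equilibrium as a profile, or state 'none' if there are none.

PSNE = {(B,Q)}

(A,P): not NE [P1→D gives 3>0]
(A,Q): not NE [P1→B gives 9>5; P2→P gives 9>4]
(B,P): not NE [P2→Q gives 6>4]
(B,Q): NE
(C,P): not NE [P1→D gives 3>1; P2→Q gives 9>6]
(C,Q): not NE [P1→B gives 9>6]
(D,P): not NE [P2→Q gives 5>0]
(D,Q): not NE [P1→B gives 9>4]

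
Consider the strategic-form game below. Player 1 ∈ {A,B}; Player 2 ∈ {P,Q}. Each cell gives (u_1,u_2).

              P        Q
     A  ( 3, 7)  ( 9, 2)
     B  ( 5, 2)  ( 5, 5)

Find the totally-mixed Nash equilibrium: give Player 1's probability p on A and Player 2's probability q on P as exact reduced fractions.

P1 indiff ⇒ q·3+(1-q)·9 = q·5+(1-q)·5 ⇒ q(-2) = (1-q)(-4) ⇒ q = 2/3
P2 indiff ⇒ p·7+(1-p)·2 = p·2+(1-p)·5 ⇒ p(5) = (1-p)(3) ⇒ p = 3/8

p=3/8, q=2/3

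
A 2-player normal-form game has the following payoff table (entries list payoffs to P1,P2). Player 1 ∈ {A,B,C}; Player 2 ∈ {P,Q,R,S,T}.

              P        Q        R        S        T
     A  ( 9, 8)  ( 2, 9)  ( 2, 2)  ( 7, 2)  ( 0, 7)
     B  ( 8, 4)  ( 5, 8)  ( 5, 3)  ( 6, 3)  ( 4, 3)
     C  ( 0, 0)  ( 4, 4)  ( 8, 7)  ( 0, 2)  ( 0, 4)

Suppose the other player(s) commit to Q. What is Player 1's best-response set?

u_1(A vs Q) = 2
u_1(B vs Q) = 5
u_1(C vs Q) = 4
max payoff 5 at {B}

BR_1 = {B}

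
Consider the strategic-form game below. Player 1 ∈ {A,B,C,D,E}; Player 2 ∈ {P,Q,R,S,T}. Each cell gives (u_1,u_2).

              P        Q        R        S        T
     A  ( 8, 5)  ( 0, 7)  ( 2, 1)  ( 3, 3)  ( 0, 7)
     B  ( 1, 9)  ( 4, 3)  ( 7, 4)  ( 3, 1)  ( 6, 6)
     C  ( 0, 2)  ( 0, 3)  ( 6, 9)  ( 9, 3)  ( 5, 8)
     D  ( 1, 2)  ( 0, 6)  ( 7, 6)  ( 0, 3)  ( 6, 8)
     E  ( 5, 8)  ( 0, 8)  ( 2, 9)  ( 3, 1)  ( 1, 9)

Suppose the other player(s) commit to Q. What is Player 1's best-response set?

u_1(A vs Q) = 0
u_1(B vs Q) = 4
u_1(C vs Q) = 0
u_1(D vs Q) = 0
u_1(E vs Q) = 0
max payoff 4 at {B}

argmax u_1 = {B}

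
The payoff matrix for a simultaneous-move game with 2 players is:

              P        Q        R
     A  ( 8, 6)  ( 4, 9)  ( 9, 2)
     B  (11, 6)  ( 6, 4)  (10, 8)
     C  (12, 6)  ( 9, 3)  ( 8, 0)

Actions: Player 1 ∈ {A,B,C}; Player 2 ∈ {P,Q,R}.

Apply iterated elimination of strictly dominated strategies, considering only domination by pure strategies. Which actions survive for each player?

IESDS → P1:{B,C} P2:{P,R}

P1 drop A (B beats it: P:11>8 Q:6>4 R:10>9)
P2 drop Q (P beats it: B:6>4 C:6>3)
P1→{B,C} P2→{P,R}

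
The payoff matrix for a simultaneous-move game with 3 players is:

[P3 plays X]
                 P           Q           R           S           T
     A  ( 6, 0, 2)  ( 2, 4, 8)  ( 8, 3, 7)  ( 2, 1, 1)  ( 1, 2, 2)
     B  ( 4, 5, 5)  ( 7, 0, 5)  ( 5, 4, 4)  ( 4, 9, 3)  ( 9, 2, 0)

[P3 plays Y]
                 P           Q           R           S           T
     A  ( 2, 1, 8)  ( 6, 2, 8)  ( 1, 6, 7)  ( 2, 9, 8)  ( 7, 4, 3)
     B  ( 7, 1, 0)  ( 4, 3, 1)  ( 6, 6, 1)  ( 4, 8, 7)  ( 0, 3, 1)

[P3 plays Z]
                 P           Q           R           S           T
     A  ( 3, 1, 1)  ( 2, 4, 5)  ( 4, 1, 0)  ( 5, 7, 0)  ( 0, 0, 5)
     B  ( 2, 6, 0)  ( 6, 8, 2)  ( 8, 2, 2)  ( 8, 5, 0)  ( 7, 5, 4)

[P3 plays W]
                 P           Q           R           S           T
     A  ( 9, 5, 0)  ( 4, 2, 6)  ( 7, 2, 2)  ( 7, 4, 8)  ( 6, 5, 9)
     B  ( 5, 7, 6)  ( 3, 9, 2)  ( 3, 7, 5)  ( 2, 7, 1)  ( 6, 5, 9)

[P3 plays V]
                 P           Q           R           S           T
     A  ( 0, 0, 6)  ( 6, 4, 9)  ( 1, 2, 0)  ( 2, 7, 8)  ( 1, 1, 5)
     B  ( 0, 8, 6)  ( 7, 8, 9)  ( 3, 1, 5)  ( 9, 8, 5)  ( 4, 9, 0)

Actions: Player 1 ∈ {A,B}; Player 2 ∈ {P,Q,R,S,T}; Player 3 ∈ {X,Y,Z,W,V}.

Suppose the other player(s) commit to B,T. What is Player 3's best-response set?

u_3(X vs B,T) = 0
u_3(Y vs B,T) = 1
u_3(Z vs B,T) = 4
u_3(W vs B,T) = 9
u_3(V vs B,T) = 0
max payoff 9 at {W}

BR_3 = {W}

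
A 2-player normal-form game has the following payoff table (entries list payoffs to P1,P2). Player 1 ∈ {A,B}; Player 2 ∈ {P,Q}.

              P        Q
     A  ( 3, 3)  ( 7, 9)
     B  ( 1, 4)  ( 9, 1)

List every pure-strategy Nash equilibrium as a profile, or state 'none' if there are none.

(A,P): not NE [P2→Q gives 9>3]
(A,Q): not NE [P1→B gives 9>7]
(B,P): not NE [P1→A gives 3>1]
(B,Q): not NE [P2→P gives 4>1]

Equilibria: none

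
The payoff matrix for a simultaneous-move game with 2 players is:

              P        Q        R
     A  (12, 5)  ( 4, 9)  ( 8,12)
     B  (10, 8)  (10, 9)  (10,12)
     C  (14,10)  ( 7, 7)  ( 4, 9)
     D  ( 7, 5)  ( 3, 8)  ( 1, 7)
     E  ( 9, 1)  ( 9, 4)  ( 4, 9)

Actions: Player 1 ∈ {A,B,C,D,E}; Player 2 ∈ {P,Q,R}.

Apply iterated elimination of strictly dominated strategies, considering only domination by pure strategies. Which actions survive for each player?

Survivors P1:{A,B,C} P2:{P,R}

P1 drop D (A beats it: P:12>7 Q:4>3 R:8>1)
P1 drop E (B beats it: P:10>9 Q:10>9 R:10>4)
P2 drop Q (R beats it: A:12>9 B:12>9 C:9>7)
P1→{A,B,C} P2→{P,R}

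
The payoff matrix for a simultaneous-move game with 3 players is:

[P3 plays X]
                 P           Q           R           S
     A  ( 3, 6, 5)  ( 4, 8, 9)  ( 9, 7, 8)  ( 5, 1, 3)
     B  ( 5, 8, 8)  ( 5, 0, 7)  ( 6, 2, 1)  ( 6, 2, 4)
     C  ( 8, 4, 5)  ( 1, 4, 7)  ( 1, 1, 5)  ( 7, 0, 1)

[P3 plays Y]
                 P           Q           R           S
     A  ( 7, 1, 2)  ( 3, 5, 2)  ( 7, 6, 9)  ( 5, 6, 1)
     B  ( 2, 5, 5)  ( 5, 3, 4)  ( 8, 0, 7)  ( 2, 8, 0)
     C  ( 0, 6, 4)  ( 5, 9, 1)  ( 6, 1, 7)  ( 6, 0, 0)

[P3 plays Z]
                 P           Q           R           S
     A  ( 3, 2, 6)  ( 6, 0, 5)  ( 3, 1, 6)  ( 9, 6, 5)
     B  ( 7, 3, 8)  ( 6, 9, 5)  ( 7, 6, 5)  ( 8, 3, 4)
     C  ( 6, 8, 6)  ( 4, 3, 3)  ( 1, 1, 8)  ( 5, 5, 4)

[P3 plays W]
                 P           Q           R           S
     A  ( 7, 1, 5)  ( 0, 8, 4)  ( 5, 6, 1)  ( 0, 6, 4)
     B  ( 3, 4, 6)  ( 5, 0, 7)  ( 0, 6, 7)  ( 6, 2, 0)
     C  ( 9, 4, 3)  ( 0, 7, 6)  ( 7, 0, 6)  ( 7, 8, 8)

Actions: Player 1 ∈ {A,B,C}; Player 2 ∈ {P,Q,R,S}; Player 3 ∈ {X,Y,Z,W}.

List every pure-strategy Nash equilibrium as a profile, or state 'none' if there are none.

Nash profiles: (A,S,Z), (C,S,W)

(A,P,X): not NE [P1→C gives 8>3; P2→Q gives 8>6; P3→Z gives 6>5]
(A,P,Y): not NE [P2→S gives 6>1; P3→Z gives 6>2]
(A,P,Z): not NE [P1→B gives 7>3; P2→S gives 6>2]
(A,P,W): not NE [P1→C gives 9>7; P2→Q gives 8>1; P3→Z gives 6>5]
(A,Q,X): not NE [P1→B gives 5>4]
(A,Q,Y): not NE [P1→C gives 5>3; P2→S gives 6>5; P3→X gives 9>2]
(A,Q,Z): not NE [P2→S gives 6>0; P3→X gives 9>5]
(A,Q,W): not NE [P1→B gives 5>0; P3→X gives 9>4]
(A,R,X): not NE [P2→Q gives 8>7; P3→Y gives 9>8]
(A,R,Y): not NE [P1→B gives 8>7]
(A,R,Z): not NE [P1→B gives 7>3; P2→S gives 6>1; P3→Y gives 9>6]
(A,R,W): not NE [P1→C gives 7>5; P2→Q gives 8>6; P3→Y gives 9>1]
(A,S,X): not NE [P1→C gives 7>5; P2→Q gives 8>1; P3→Z gives 5>3]
(A,S,Y): not NE [P1→C gives 6>5; P3→Z gives 5>1]
(A,S,Z): NE
(A,S,W): not NE [P1→C gives 7>0; P2→Q gives 8>6; P3→Z gives 5>4]
(B,P,X): not NE [P1→C gives 8>5]
(B,P,Y): not NE [P1→A gives 7>2; P2→S gives 8>5; P3→Z gives 8>5]
(B,P,Z): not NE [P2→Q gives 9>3]
(B,P,W): not NE [P1→C gives 9>3; P2→R gives 6>4; P3→Z gives 8>6]
(B,Q,X): not NE [P2→P gives 8>0]
(B,Q,Y): not NE [P2→S gives 8>3; P3→W gives 7>4]
(B,Q,Z): not NE [P3→W gives 7>5]
(B,Q,W): not NE [P2→R gives 6>0]
(B,R,X): not NE [P1→A gives 9>6; P2→P gives 8>2; P3→W gives 7>1]
(B,R,Y): not NE [P2→S gives 8>0]
(B,R,Z): not NE [P2→Q gives 9>6; P3→W gives 7>5]
(B,R,W): not NE [P1→C gives 7>0]
(B,S,X): not NE [P1→C gives 7>6; P2→P gives 8>2]
(B,S,Y): not NE [P1→C gives 6>2; P3→Z gives 4>0]
(B,S,Z): not NE [P1→A gives 9>8; P2→Q gives 9>3]
(B,S,W): not NE [P1→C gives 7>6; P2→R gives 6>2; P3→Z gives 4>0]
(C,P,X): not NE [P3→Z gives 6>5]
(C,P,Y): not NE [P1→A gives 7>0; P2→Q gives 9>6; P3→Z gives 6>4]
(C,P,Z): not NE [P1→B gives 7>6]
(C,P,W): not NE [P2→S gives 8>4; P3→Z gives 6>3]
(C,Q,X): not NE [P1→B gives 5>1]
(C,Q,Y): not NE [P3→X gives 7>1]
(C,Q,Z): not NE [P1→B gives 6>4; P2→P gives 8>3; P3→X gives 7>3]
(C,Q,W): not NE [P1→B gives 5>0; P2→S gives 8>7; P3→X gives 7>6]
(C,R,X): not NE [P1→A gives 9>1; P2→Q gives 4>1; P3→Z gives 8>5]
(C,R,Y): not NE [P1→B gives 8>6; P2→Q gives 9>1; P3→Z gives 8>7]
(C,R,Z): not NE [P1→B gives 7>1; P2→P gives 8>1]
(C,R,W): not NE [P2→S gives 8>0; P3→Z gives 8>6]
(C,S,X): not NE [P2→Q gives 4>0; P3→W gives 8>1]
(C,S,Y): not NE [P2→Q gives 9>0; P3→W gives 8>0]
(C,S,Z): not NE [P1→A gives 9>5; P2→P gives 8>5; P3→W gives 8>4]
(C,S,W): NE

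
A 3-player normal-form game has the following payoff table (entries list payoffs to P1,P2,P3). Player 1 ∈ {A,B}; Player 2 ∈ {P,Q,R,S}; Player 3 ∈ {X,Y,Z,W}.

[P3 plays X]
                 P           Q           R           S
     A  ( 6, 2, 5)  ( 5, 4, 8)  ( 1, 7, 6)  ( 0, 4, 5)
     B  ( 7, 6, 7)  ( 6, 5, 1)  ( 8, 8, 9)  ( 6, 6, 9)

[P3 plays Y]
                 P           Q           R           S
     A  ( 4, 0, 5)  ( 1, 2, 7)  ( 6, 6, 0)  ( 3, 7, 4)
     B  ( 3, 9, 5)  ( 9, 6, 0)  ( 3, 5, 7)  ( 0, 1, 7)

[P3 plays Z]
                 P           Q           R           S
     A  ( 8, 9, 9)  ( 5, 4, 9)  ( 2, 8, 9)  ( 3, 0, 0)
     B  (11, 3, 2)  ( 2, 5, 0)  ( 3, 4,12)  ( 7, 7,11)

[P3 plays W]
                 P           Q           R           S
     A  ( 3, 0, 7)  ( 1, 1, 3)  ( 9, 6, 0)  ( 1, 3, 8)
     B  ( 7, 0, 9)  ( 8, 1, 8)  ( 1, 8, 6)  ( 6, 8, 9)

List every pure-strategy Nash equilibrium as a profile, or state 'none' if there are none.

Nash profiles: (B,S,Z)

(A,P,X): not NE [P1→B gives 7>6; P2→R gives 7>2; P3→Z gives 9>5]
(A,P,Y): not NE [P2→S gives 7>0; P3→Z gives 9>5]
(A,P,Z): not NE [P1→B gives 11>8]
(A,P,W): not NE [P1→B gives 7>3; P2→R gives 6>0; P3→Z gives 9>7]
(A,Q,X): not NE [P1→B gives 6>5; P2→R gives 7>4; P3→Z gives 9>8]
(A,Q,Y): not NE [P1→B gives 9>1; P2→S gives 7>2; P3→Z gives 9>7]
(A,Q,Z): not NE [P2→P gives 9>4]
(A,Q,W): not NE [P1→B gives 8>1; P2→R gives 6>1; P3→Z gives 9>3]
(A,R,X): not NE [P1→B gives 8>1; P3→Z gives 9>6]
(A,R,Y): not NE [P2→S gives 7>6; P3→Z gives 9>0]
(A,R,Z): not NE [P1→B gives 3>2; P2→P gives 9>8]
(A,R,W): not NE [P3→Z gives 9>0]
(A,S,X): not NE [P1→B gives 6>0; P2→R gives 7>4; P3→W gives 8>5]
(A,S,Y): not NE [P3→W gives 8>4]
(A,S,Z): not NE [P1→B gives 7>3; P2→P gives 9>0; P3→W gives 8>0]
(A,S,W): not NE [P1→B gives 6>1; P2→R gives 6>3]
(B,P,X): not NE [P2→R gives 8>6; P3→W gives 9>7]
(B,P,Y): not NE [P1→A gives 4>3; P3→W gives 9>5]
(B,P,Z): not NE [P2→S gives 7>3; P3→W gives 9>2]
(B,P,W): not NE [P2→S gives 8>0]
(B,Q,X): not NE [P2→R gives 8>5; P3→W gives 8>1]
(B,Q,Y): not NE [P2→P gives 9>6; P3→W gives 8>0]
(B,Q,Z): not NE [P1→A gives 5>2; P2→S gives 7>5; P3→W gives 8>0]
(B,Q,W): not NE [P2→S gives 8>1]
(B,R,X): not NE [P3→Z gives 12>9]
(B,R,Y): not NE [P1→A gives 6>3; P2→P gives 9>5; P3→Z gives 12>7]
(B,R,Z): not NE [P2→S gives 7>4]
(B,R,W): not NE [P1→A gives 9>1; P3→Z gives 12>6]
(B,S,X): not NE [P2→R gives 8>6; P3→Z gives 11>9]
(B,S,Y): not NE [P1→A gives 3>0; P2→P gives 9>1; P3→Z gives 11>7]
(B,S,Z): NE
(B,S,W): not NE [P3→Z gives 11>9]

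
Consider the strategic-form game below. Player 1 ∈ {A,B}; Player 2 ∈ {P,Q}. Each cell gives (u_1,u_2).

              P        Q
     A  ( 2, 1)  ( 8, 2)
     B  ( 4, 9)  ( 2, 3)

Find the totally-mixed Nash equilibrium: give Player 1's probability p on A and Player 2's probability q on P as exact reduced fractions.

P1 indiff ⇒ q·2+(1-q)·8 = q·4+(1-q)·2 ⇒ q(-2) = (1-q)(-6) ⇒ q = 3/4
P2 indiff ⇒ p·1+(1-p)·9 = p·2+(1-p)·3 ⇒ p(-1) = (1-p)(-6) ⇒ p = 6/7

P1 mixes 6/7 on A; P2 mixes 3/4 on P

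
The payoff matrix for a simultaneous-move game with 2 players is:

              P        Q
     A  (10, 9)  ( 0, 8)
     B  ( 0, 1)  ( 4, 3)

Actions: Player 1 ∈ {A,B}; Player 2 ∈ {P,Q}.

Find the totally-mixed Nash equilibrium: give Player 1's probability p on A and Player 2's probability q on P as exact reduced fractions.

p=2/3, q=2/7

P1 indiff ⇒ q·10+(1-q)·0 = q·0+(1-q)·4 ⇒ q(10) = (1-q)(4) ⇒ q = 2/7
P2 indiff ⇒ p·9+(1-p)·1 = p·8+(1-p)·3 ⇒ p(1) = (1-p)(2) ⇒ p = 2/3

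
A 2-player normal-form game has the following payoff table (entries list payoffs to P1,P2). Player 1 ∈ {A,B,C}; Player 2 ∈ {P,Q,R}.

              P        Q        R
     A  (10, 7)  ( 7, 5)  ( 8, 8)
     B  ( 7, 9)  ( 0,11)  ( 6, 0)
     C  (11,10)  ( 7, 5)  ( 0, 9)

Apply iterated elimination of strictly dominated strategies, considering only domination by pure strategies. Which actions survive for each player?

IESDS → P1:{A,C} P2:{P,R}

P1 drop B (A beats it: P:10>7 Q:7>0 R:8>6)
P2 drop Q (P beats it: A:7>5 C:10>5)
P1→{A,C} P2→{P,R}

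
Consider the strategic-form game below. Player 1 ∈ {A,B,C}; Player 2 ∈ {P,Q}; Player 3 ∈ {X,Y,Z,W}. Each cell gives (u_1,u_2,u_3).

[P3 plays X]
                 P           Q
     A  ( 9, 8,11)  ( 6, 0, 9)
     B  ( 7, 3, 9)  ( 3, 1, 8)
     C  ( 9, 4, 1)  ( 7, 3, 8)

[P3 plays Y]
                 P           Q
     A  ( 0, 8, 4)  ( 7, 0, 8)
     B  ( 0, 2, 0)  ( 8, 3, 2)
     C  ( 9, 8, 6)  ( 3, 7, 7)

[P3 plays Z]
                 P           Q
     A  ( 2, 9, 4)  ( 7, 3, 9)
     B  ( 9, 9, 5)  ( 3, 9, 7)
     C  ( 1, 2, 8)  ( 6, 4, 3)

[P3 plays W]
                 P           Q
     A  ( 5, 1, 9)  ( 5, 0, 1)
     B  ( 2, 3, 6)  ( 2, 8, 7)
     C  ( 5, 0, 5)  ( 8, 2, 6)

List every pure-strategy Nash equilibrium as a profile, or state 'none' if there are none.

PSNE = {(A,P,X)}

(A,P,X): NE
(A,P,Y): not NE [P1→C gives 9>0; P3→X gives 11>4]
(A,P,Z): not NE [P1→B gives 9>2; P3→X gives 11>4]
(A,P,W): not NE [P3→X gives 11>9]
(A,Q,X): not NE [P1→C gives 7>6; P2→P gives 8>0]
(A,Q,Y): not NE [P1→B gives 8>7; P2→P gives 8>0; P3→Z gives 9>8]
(A,Q,Z): not NE [P2→P gives 9>3]
(A,Q,W): not NE [P1→C gives 8>5; P2→P gives 1>0; P3→Z gives 9>1]
(B,P,X): not NE [P1→C gives 9>7]
(B,P,Y): not NE [P1→C gives 9>0; P2→Q gives 3>2; P3→X gives 9>0]
(B,P,Z): not NE [P3→X gives 9>5]
(B,P,W): not NE [P1→C gives 5>2; P2→Q gives 8>3; P3→X gives 9>6]
(B,Q,X): not NE [P1→C gives 7>3; P2→P gives 3>1]
(B,Q,Y): not NE [P3→X gives 8>2]
(B,Q,Z): not NE [P1→A gives 7>3; P3→X gives 8>7]
(B,Q,W): not NE [P1→C gives 8>2; P3→X gives 8>7]
(C,P,X): not NE [P3→Z gives 8>1]
(C,P,Y): not NE [P3→Z gives 8>6]
(C,P,Z): not NE [P1→B gives 9>1; P2→Q gives 4>2]
(C,P,W): not NE [P2→Q gives 2>0; P3→Z gives 8>5]
(C,Q,X): not NE [P2→P gives 4>3]
(C,Q,Y): not NE [P1→B gives 8>3; P2→P gives 8>7; P3→X gives 8>7]
(C,Q,Z): not NE [P1→A gives 7>6; P3→X gives 8>3]
(C,Q,W): not NE [P3→X gives 8>6]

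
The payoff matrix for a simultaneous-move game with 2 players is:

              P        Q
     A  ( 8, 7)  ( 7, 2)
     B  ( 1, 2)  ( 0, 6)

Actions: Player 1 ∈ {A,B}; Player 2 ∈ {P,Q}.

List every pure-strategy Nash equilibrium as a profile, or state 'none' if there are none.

(A,P): NE
(A,Q): not NE [P2→P gives 7>2]
(B,P): not NE [P1→A gives 8>1; P2→Q gives 6>2]
(B,Q): not NE [P1→A gives 7>0]

PSNE = {(A,P)}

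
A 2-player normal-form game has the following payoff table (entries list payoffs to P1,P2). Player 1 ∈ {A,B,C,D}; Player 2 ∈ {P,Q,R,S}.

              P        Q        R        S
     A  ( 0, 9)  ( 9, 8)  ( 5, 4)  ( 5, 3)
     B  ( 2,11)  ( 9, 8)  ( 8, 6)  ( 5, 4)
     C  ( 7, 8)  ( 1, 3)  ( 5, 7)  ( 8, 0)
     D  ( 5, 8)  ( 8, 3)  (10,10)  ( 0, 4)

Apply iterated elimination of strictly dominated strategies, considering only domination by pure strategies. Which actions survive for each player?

P2 drop Q (P beats it: A:9>8 B:11>8 C:8>3 D:8>3)
P2 drop S (P beats it: A:9>3 B:11>4 C:8>0 D:8>4)
P1 drop A (B beats it: P:2>0 R:8>5)
P1 drop B (D beats it: P:5>2 R:10>8)
P1→{C,D} P2→{P,R}

Survivors P1:{C,D} P2:{P,R}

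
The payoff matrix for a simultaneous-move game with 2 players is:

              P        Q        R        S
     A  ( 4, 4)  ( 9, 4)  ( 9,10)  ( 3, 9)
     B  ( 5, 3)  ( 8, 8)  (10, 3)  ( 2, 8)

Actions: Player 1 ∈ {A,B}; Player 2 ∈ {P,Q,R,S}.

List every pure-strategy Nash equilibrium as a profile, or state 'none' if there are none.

(A,P): not NE [P1→B gives 5>4; P2→R gives 10>4]
(A,Q): not NE [P2→R gives 10>4]
(A,R): not NE [P1→B gives 10>9]
(A,S): not NE [P2→R gives 10>9]
(B,P): not NE [P2→S gives 8>3]
(B,Q): not NE [P1→A gives 9>8]
(B,R): not NE [P2→S gives 8>3]
(B,S): not NE [P1→A gives 3>2]

PSNE: ∅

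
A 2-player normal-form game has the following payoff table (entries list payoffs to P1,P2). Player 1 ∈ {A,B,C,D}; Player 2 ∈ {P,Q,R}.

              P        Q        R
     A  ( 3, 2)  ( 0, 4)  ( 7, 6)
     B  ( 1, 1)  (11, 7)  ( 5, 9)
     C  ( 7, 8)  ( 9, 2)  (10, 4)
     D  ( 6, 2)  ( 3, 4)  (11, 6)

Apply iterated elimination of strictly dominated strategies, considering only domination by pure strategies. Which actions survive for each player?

P1 drop A (C beats it: P:7>3 Q:9>0 R:10>7)
P2 drop Q (R beats it: B:9>7 C:4>2 D:6>4)
P1 drop B (C beats it: P:7>1 R:10>5)
P1→{C,D} P2→{P,R}

Survivors P1:{C,D} P2:{P,R}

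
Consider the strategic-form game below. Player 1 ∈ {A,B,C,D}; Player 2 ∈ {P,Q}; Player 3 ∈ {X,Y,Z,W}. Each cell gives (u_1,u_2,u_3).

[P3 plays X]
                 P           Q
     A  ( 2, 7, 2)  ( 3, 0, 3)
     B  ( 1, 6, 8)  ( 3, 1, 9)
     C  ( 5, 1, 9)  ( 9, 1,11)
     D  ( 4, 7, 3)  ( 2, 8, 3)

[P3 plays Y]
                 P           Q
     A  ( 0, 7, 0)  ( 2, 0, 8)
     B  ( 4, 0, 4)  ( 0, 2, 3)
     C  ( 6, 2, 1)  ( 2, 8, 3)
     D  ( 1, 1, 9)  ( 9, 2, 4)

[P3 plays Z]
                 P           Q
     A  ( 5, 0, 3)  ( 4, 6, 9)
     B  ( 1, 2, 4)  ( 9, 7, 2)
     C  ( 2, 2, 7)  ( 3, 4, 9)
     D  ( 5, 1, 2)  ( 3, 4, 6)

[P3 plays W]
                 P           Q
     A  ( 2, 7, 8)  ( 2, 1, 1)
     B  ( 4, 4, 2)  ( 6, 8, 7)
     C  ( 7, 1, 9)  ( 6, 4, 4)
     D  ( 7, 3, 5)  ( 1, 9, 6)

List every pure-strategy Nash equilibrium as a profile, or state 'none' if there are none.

(A,P,X): not NE [P1→C gives 5>2; P3→W gives 8>2]
(A,P,Y): not NE [P1→C gives 6>0; P3→W gives 8>0]
(A,P,Z): not NE [P2→Q gives 6>0; P3→W gives 8>3]
(A,P,W): not NE [P1→D gives 7>2]
(A,Q,X): not NE [P1→C gives 9>3; P2→P gives 7>0; P3→Z gives 9>3]
(A,Q,Y): not NE [P1→D gives 9>2; P2→P gives 7>0; P3→Z gives 9>8]
(A,Q,Z): not NE [P1→B gives 9>4]
(A,Q,W): not NE [P1→C gives 6>2; P2→P gives 7>1; P3→Z gives 9>1]
(B,P,X): not NE [P1→C gives 5>1]
(B,P,Y): not NE [P1→C gives 6>4; P2→Q gives 2>0; P3→X gives 8>4]
(B,P,Z): not NE [P1→D gives 5>1; P2→Q gives 7>2; P3→X gives 8>4]
(B,P,W): not NE [P1→D gives 7>4; P2→Q gives 8>4; P3→X gives 8>2]
(B,Q,X): not NE [P1→C gives 9>3; P2→P gives 6>1]
(B,Q,Y): not NE [P1→D gives 9>0; P3→X gives 9>3]
(B,Q,Z): not NE [P3→X gives 9>2]
(B,Q,W): not NE [P3→X gives 9>7]
(C,P,X): NE
(C,P,Y): not NE [P2→Q gives 8>2; P3→W gives 9>1]
(C,P,Z): not NE [P1→D gives 5>2; P2→Q gives 4>2; P3→W gives 9>7]
(C,P,W): not NE [P2→Q gives 4>1]
(C,Q,X): NE
(C,Q,Y): not NE [P1→D gives 9>2; P3→X gives 11>3]
(C,Q,Z): not NE [P1→B gives 9>3; P3→X gives 11>9]
(C,Q,W): not NE [P3→X gives 11>4]
(D,P,X): not NE [P1→C gives 5>4; P2→Q gives 8>7; P3→Y gives 9>3]
(D,P,Y): not NE [P1→C gives 6>1; P2→Q gives 2>1]
(D,P,Z): not NE [P2→Q gives 4>1; P3→Y gives 9>2]
(D,P,W): not NE [P2→Q gives 9>3; P3→Y gives 9>5]
(D,Q,X): not NE [P1→C gives 9>2; P3→W gives 6>3]
(D,Q,Y): not NE [P3→W gives 6>4]
(D,Q,Z): not NE [P1→B gives 9>3]
(D,Q,W): not NE [P1→C gives 6>1]

NE set: (C,P,X), (C,Q,X)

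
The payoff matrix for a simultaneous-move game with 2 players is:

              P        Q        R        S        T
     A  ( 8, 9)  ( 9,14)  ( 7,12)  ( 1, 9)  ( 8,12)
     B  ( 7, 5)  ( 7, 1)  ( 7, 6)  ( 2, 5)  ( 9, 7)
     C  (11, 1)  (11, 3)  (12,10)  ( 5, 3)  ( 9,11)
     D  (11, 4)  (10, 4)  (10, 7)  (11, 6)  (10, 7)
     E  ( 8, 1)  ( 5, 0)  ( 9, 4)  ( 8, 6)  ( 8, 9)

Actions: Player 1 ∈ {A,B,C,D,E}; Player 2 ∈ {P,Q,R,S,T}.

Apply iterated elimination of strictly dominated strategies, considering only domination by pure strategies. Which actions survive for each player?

P1 drop A (C beats it: P:11>8 Q:11>9 R:12>7 S:5>1 T:9>8)
P1 drop B (D beats it: P:11>7 Q:10>7 R:10>7 S:11>2 T:10>9)
P1 drop E (D beats it: P:11>8 Q:10>5 R:10>9 S:11>8 T:10>8)
P2 drop P (R beats it: C:10>1 D:7>4)
P2 drop Q (R beats it: C:10>3 D:7>4)
P2 drop S (R beats it: C:10>3 D:7>6)
P1→{C,D} P2→{R,T}

IESDS → P1:{C,D} P2:{R,T}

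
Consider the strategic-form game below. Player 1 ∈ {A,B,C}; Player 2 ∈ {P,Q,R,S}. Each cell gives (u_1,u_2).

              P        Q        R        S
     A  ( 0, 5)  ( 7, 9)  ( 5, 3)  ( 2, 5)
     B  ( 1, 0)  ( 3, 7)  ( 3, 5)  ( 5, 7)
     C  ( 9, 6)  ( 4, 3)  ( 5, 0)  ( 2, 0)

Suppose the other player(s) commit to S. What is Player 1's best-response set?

u_1(A vs S) = 2
u_1(B vs S) = 5
u_1(C vs S) = 2
max payoff 5 at {B}

argmax u_1 = {B}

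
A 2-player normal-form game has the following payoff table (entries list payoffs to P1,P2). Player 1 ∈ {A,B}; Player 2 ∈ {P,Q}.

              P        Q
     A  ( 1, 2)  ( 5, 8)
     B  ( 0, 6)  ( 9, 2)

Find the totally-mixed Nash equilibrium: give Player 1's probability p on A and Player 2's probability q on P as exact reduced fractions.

P1 indiff ⇒ q·1+(1-q)·5 = q·0+(1-q)·9 ⇒ q(1) = (1-q)(4) ⇒ q = 4/5
P2 indiff ⇒ p·2+(1-p)·6 = p·8+(1-p)·2 ⇒ p(-6) = (1-p)(-4) ⇒ p = 2/5

(p,q) = (2/5, 4/5)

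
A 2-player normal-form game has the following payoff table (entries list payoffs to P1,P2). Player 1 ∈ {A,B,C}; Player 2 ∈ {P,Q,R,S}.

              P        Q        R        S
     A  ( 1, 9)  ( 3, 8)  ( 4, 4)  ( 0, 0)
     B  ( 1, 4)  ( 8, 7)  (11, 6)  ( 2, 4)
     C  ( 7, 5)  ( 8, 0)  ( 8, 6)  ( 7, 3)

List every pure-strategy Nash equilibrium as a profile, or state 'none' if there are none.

(A,P): not NE [P1→C gives 7>1]
(A,Q): not NE [P1→C gives 8>3; P2→P gives 9>8]
(A,R): not NE [P1→B gives 11>4; P2→P gives 9>4]
(A,S): not NE [P1→C gives 7>0; P2→P gives 9>0]
(B,P): not NE [P1→C gives 7>1; P2→Q gives 7>4]
(B,Q): NE
(B,R): not NE [P2→Q gives 7>6]
(B,S): not NE [P1→C gives 7>2; P2→Q gives 7>4]
(C,P): not NE [P2→R gives 6>5]
(C,Q): not NE [P2→R gives 6>0]
(C,R): not NE [P1→B gives 11>8]
(C,S): not NE [P2→R gives 6>3]

PSNE = {(B,Q)}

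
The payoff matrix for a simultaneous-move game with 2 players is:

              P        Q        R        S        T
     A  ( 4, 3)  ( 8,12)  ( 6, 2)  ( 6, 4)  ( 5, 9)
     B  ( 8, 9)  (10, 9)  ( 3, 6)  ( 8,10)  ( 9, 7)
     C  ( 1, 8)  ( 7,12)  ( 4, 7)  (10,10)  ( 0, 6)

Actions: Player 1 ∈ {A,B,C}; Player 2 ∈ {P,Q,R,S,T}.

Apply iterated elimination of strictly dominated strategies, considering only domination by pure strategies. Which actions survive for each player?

P2 drop P (S beats it: A:4>3 B:10>9 C:10>8)
P2 drop R (Q beats it: A:12>2 B:9>6 C:12>7)
P1 drop A (B beats it: Q:10>8 S:8>6 T:9>5)
P2 drop T (Q beats it: B:9>7 C:12>6)
P1→{B,C} P2→{Q,S}

Survivors P1:{B,C} P2:{Q,S}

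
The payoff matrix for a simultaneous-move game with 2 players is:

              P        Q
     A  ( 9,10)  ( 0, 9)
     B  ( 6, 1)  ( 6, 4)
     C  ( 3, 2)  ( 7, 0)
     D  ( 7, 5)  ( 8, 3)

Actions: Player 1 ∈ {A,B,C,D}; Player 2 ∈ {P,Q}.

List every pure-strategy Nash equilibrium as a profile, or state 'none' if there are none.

NE set: (A,P)

(A,P): NE
(A,Q): not NE [P1→D gives 8>0; P2→P gives 10>9]
(B,P): not NE [P1→A gives 9>6; P2→Q gives 4>1]
(B,Q): not NE [P1→D gives 8>6]
(C,P): not NE [P1→A gives 9>3]
(C,Q): not NE [P1→D gives 8>7; P2→P gives 2>0]
(D,P): not NE [P1→A gives 9>7]
(D,Q): not NE [P2→P gives 5>3]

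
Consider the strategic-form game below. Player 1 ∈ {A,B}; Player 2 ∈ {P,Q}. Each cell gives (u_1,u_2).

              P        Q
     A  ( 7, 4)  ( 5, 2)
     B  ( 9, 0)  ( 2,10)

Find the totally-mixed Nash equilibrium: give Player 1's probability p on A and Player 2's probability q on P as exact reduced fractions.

P1 indiff ⇒ q·7+(1-q)·5 = q·9+(1-q)·2 ⇒ q(-2) = (1-q)(-3) ⇒ q = 3/5
P2 indiff ⇒ p·4+(1-p)·0 = p·2+(1-p)·10 ⇒ p(2) = (1-p)(10) ⇒ p = 5/6

p=5/6, q=3/5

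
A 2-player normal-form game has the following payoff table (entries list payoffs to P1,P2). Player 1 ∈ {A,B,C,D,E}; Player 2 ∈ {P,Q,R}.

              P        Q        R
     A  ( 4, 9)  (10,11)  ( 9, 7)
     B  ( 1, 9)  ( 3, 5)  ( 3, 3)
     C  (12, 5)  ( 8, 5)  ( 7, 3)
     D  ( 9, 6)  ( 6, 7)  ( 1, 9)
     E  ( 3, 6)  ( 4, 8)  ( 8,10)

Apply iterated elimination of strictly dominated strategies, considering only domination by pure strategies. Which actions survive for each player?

P1 drop B (A beats it: P:4>1 Q:10>3 R:9>3)
P1 drop D (C beats it: P:12>9 Q:8>6 R:7>1)
P1 drop E (A beats it: P:4>3 Q:10>4 R:9>8)
P2 drop R (P beats it: A:9>7 C:5>3)
P1→{A,C} P2→{P,Q}

Survivors P1:{A,C} P2:{P,Q}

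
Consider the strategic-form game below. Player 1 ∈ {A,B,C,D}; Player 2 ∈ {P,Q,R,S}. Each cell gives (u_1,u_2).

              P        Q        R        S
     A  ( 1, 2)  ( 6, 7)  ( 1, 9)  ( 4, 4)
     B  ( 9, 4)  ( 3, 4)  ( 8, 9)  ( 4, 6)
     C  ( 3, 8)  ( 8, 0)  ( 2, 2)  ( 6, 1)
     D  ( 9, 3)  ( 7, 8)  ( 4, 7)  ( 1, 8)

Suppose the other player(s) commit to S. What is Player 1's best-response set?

argmax u_1 = {C}

u_1(A vs S) = 4
u_1(B vs S) = 4
u_1(C vs S) = 6
u_1(D vs S) = 1
max payoff 6 at {C}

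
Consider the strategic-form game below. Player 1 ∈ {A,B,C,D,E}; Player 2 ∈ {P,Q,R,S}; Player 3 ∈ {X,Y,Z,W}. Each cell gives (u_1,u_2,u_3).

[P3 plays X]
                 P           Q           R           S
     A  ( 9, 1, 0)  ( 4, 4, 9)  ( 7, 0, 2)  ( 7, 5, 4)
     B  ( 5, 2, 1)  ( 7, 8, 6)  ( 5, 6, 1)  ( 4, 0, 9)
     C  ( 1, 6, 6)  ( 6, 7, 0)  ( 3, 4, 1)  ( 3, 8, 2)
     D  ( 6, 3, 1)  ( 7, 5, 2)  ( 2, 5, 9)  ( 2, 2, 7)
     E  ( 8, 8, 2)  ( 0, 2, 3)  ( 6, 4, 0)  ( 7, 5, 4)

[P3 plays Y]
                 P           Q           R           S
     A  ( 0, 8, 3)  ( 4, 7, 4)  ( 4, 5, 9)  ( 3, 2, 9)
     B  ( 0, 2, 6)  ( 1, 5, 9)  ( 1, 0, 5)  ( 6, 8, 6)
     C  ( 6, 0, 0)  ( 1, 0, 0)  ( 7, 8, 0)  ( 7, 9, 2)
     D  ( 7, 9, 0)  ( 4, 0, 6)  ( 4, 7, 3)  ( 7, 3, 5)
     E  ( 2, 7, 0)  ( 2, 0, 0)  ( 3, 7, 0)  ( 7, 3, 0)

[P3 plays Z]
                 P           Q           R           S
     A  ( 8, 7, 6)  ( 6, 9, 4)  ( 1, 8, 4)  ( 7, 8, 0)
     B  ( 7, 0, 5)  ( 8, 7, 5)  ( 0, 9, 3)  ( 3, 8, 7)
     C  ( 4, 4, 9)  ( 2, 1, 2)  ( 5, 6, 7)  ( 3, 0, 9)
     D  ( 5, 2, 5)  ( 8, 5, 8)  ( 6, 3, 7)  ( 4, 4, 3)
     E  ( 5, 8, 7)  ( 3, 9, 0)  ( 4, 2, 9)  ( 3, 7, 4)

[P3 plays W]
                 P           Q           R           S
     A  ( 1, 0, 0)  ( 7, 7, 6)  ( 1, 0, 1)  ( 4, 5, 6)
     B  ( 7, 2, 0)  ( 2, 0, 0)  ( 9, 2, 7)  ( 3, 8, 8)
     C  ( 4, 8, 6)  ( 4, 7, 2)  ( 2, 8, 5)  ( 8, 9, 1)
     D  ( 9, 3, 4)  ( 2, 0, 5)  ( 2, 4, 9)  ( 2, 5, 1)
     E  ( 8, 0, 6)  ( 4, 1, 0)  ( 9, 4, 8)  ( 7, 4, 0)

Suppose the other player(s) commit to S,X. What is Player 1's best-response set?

u_1(A vs S,X) = 7
u_1(B vs S,X) = 4
u_1(C vs S,X) = 3
u_1(D vs S,X) = 2
u_1(E vs S,X) = 7
max payoff 7 at {A,E}

P1 best: {A,E}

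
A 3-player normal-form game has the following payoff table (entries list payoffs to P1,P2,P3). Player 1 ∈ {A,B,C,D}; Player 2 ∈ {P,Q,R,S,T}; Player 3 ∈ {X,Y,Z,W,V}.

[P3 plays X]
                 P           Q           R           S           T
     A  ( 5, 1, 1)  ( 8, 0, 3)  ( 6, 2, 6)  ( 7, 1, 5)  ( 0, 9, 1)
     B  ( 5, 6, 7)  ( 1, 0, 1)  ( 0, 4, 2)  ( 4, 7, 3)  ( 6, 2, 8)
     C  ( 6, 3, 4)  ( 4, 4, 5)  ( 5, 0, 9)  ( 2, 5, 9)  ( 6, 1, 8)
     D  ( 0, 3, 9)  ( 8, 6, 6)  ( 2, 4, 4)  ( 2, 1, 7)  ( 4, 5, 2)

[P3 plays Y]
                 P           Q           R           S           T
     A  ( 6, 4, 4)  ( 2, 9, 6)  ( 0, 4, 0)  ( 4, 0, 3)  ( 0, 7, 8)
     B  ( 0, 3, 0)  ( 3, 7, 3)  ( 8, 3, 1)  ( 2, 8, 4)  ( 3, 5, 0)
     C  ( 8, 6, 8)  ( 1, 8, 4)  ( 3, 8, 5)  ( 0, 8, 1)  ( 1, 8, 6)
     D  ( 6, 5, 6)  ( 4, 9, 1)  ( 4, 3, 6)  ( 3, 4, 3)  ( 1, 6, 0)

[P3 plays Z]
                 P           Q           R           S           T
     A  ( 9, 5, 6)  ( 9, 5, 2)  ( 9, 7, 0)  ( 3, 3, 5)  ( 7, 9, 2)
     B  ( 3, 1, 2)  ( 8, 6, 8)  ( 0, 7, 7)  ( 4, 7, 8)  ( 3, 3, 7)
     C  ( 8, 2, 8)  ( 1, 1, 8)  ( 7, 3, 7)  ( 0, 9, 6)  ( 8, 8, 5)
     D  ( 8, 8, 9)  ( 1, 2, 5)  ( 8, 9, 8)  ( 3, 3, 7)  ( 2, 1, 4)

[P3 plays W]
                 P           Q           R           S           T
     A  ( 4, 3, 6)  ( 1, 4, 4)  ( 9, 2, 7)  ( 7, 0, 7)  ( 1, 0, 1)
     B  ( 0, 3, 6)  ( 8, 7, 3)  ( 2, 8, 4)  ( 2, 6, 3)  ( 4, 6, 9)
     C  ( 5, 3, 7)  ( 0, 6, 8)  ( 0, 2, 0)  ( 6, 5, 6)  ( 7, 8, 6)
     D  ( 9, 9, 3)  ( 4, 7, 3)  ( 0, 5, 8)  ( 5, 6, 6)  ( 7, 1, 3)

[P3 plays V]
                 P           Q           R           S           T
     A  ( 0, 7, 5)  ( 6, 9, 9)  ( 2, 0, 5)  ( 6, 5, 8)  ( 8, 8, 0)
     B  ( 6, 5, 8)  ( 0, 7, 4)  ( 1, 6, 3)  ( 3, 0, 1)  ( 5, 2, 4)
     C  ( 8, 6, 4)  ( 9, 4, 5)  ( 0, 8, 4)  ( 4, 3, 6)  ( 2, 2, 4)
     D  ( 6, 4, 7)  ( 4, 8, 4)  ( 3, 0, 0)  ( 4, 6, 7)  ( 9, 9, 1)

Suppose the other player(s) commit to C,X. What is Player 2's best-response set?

P2 best: {S}

u_2(P vs C,X) = 3
u_2(Q vs C,X) = 4
u_2(R vs C,X) = 0
u_2(S vs C,X) = 5
u_2(T vs C,X) = 1
max payoff 5 at {S}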